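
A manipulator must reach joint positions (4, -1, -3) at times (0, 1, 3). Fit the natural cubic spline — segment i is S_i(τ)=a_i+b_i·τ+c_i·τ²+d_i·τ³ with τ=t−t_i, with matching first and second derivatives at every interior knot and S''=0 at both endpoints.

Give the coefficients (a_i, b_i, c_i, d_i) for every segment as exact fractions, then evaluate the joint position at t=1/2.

  seg 0: a=4 b=-17/3 c=0 d=2/3
  seg 1: a=-1 b=-11/3 c=2 d=-1/3
S(1/2) = 5/4

Δ: Δ0=-5, Δ1=-1
row 1: diag=6, rhs=24; c'=1/3, d'=4
back: M1=4
M: M0=0, M1=4, M2=0
seg 0: a=4, c=M0/2=0, d=(M1−M0)/(6·1)=2/3, b=Δ0−h0·(2M0+M1)/6=-17/3
seg 1: a=-1, c=M1/2=2, d=(M2−M1)/(6·2)=-1/3, b=Δ1−h1·(2M1+M2)/6=-11/3
t_q=1/2 → seg 0, τ=1/2; S=4+-17/3·τ+0·τ²+2/3·τ³=5/4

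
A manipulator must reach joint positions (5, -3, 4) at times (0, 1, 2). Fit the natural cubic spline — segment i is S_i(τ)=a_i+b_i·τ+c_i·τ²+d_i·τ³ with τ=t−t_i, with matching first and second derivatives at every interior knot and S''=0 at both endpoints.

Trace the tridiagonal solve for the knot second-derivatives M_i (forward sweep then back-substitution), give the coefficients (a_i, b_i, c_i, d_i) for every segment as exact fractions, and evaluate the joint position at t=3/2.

  seg 0: a=5 b=-47/4 c=0 d=15/4
  seg 1: a=-3 b=-1/2 c=45/4 d=-15/4
S(3/2) = -29/32

Δ: Δ0=-8, Δ1=7
row 1: diag=4, rhs=90; c'=1/4, d'=45/2
back: M1=45/2
M: M0=0, M1=45/2, M2=0
seg 0: a=5, c=M0/2=0, d=(M1−M0)/(6·1)=15/4, b=Δ0−h0·(2M0+M1)/6=-47/4
seg 1: a=-3, c=M1/2=45/4, d=(M2−M1)/(6·1)=-15/4, b=Δ1−h1·(2M1+M2)/6=-1/2
t_q=3/2 → seg 1, τ=1/2; S=-3+-1/2·τ+45/4·τ²+-15/4·τ³=-29/32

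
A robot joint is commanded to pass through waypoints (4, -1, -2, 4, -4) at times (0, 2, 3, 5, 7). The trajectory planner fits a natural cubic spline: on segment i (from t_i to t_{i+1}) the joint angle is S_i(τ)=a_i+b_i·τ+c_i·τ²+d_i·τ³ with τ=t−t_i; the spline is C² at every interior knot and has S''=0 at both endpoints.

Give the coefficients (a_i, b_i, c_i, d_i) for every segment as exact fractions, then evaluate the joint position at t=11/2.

Δ: Δ0=-5/2, Δ1=-1, Δ2=3, Δ3=-4
row 1: diag=6, rhs=9; c'=1/6, d'=3/2
row 2: denom=6−1·1/6=35/6; d'=(24−1·3/2)/(35/6)=27/7
row 3: denom=8−2·12/35=256/35; d'=(-42−2·27/7)/(256/35)=-435/64
back: M3=-435/64
back: M2=27/7−12/35·-435/64=99/16
back: M1=3/2−1/6·99/16=15/32
M: M0=0, M1=15/32, M2=99/16, M3=-435/64, M4=0
seg 0: a=4, c=M0/2=0, d=(M1−M0)/(6·2)=5/128, b=Δ0−h0·(2M0+M1)/6=-85/32
seg 1: a=-1, c=M1/2=15/64, d=(M2−M1)/(6·1)=61/64, b=Δ1−h1·(2M1+M2)/6=-35/16
seg 2: a=-2, c=M2/2=99/32, d=(M3−M2)/(6·2)=-277/256, b=Δ2−h2·(2M2+M3)/6=73/64
seg 3: a=4, c=M3/2=-435/128, d=(M4−M3)/(6·2)=145/256, b=Δ3−h3·(2M3+M4)/6=17/32
t_q=11/2 → seg 3, τ=1/2; S=4+17/32·τ+-435/128·τ²+145/256·τ³=7141/2048

  seg 0: a=4 b=-85/32 c=0 d=5/128
  seg 1: a=-1 b=-35/16 c=15/64 d=61/64
  seg 2: a=-2 b=73/64 c=99/32 d=-277/256
  seg 3: a=4 b=17/32 c=-435/128 d=145/256
S(11/2) = 7141/2048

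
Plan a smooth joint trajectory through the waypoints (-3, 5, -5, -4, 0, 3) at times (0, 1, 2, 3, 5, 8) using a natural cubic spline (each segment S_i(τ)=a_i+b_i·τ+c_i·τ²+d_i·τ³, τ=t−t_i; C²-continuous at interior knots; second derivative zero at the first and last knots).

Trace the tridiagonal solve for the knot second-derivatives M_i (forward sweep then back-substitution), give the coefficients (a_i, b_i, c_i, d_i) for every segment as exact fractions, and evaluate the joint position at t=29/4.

  seg 0: a=-3 b=1357/100 c=0 d=-557/100
  seg 1: a=5 b=-157/50 c=-1671/100 d=197/20
  seg 2: a=-5 b=-701/100 c=321/25 d=-483/100
  seg 3: a=-4 b=209/50 c=-33/20 d=7/25
  seg 4: a=0 b=47/50 c=3/100 d=-1/300
S(29/4) = 2853/1280

Δ: Δ0=8, Δ1=-10, Δ2=1, Δ3=2, Δ4=1
row 1: diag=4, rhs=-108; c'=1/4, d'=-27
row 2: denom=4−1·1/4=15/4; d'=(66−1·-27)/(15/4)=124/5
row 3: denom=6−1·4/15=86/15; d'=(6−1·124/5)/(86/15)=-141/43
row 4: denom=10−2·15/43=400/43; d'=(-6−2·-141/43)/(400/43)=3/50
back: M4=3/50
back: M3=-141/43−15/43·3/50=-33/10
back: M2=124/5−4/15·-33/10=642/25
back: M1=-27−1/4·642/25=-1671/50
M: M0=0, M1=-1671/50, M2=642/25, M3=-33/10, M4=3/50, M5=0
seg 0: a=-3, c=M0/2=0, d=(M1−M0)/(6·1)=-557/100, b=Δ0−h0·(2M0+M1)/6=1357/100
seg 1: a=5, c=M1/2=-1671/100, d=(M2−M1)/(6·1)=197/20, b=Δ1−h1·(2M1+M2)/6=-157/50
seg 2: a=-5, c=M2/2=321/25, d=(M3−M2)/(6·1)=-483/100, b=Δ2−h2·(2M2+M3)/6=-701/100
seg 3: a=-4, c=M3/2=-33/20, d=(M4−M3)/(6·2)=7/25, b=Δ3−h3·(2M3+M4)/6=209/50
seg 4: a=0, c=M4/2=3/100, d=(M5−M4)/(6·3)=-1/300, b=Δ4−h4·(2M4+M5)/6=47/50
t_q=29/4 → seg 4, τ=9/4; S=0+47/50·τ+3/100·τ²+-1/300·τ³=2853/1280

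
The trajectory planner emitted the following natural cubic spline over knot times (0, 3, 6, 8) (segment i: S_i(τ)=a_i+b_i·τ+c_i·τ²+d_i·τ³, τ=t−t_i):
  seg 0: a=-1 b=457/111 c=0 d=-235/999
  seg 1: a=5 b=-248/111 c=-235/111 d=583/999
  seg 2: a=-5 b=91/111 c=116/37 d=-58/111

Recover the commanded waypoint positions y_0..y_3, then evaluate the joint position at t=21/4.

y_0=-1 y_1=5 y_2=-5 y_3=5
S(21/4) = -9703/2368

y_0 = S_0(0) = a_0 = -1
y_1 = S_1(0) = a_1 = 5
y_2 = S_2(0) = a_2 = -5
y_3 = S_2(2) = 5
t_q=21/4 is in segment 1 (τ=9/4); S_1(τ)=-9703/2368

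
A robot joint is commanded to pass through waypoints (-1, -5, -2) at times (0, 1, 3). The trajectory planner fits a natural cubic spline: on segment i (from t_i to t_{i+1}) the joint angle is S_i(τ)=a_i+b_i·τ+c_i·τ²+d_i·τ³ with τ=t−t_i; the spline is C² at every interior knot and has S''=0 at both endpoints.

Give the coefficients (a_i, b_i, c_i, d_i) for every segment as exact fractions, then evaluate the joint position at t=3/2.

  seg 0: a=-1 b=-59/12 c=0 d=11/12
  seg 1: a=-5 b=-13/6 c=11/4 d=-11/24
S(3/2) = -349/64

Δ: Δ0=-4, Δ1=3/2
row 1: diag=6, rhs=33; c'=1/3, d'=11/2
back: M1=11/2
M: M0=0, M1=11/2, M2=0
seg 0: a=-1, c=M0/2=0, d=(M1−M0)/(6·1)=11/12, b=Δ0−h0·(2M0+M1)/6=-59/12
seg 1: a=-5, c=M1/2=11/4, d=(M2−M1)/(6·2)=-11/24, b=Δ1−h1·(2M1+M2)/6=-13/6
t_q=3/2 → seg 1, τ=1/2; S=-5+-13/6·τ+11/4·τ²+-11/24·τ³=-349/64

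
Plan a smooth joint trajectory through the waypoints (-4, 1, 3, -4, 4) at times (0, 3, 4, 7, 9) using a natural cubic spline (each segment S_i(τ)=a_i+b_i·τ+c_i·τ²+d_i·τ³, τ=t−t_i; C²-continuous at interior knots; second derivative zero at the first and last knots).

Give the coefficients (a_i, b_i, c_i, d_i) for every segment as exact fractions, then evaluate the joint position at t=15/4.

Δ: Δ0=5/3, Δ1=2, Δ2=-7/3, Δ3=4
row 1: diag=8, rhs=2; c'=1/8, d'=1/4
row 2: denom=8−1·1/8=63/8; d'=(-26−1·1/4)/(63/8)=-10/3
row 3: denom=10−3·8/21=62/7; d'=(38−3·-10/3)/(62/7)=168/31
back: M3=168/31
back: M2=-10/3−8/21·168/31=-502/93
back: M1=1/4−1/8·-502/93=86/93
M: M0=0, M1=86/93, M2=-502/93, M3=168/31, M4=0
seg 0: a=-4, c=M0/2=0, d=(M1−M0)/(6·3)=43/837, b=Δ0−h0·(2M0+M1)/6=112/93
seg 1: a=1, c=M1/2=43/93, d=(M2−M1)/(6·1)=-98/93, b=Δ1−h1·(2M1+M2)/6=241/93
seg 2: a=3, c=M2/2=-251/93, d=(M3−M2)/(6·3)=503/837, b=Δ2−h2·(2M2+M3)/6=11/31
seg 3: a=-4, c=M3/2=84/31, d=(M4−M3)/(6·2)=-14/31, b=Δ3−h3·(2M3+M4)/6=12/31
t_q=15/4 → seg 1, τ=3/4; S=1+241/93·τ+43/93·τ²+-98/93·τ³=2737/992

  seg 0: a=-4 b=112/93 c=0 d=43/837
  seg 1: a=1 b=241/93 c=43/93 d=-98/93
  seg 2: a=3 b=11/31 c=-251/93 d=503/837
  seg 3: a=-4 b=12/31 c=84/31 d=-14/31
S(15/4) = 2737/992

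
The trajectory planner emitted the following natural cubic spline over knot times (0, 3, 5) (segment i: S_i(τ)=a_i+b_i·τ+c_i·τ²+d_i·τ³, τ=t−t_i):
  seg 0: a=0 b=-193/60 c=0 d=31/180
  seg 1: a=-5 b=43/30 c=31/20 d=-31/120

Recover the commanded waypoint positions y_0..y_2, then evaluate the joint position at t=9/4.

y_0 = S_0(0) = a_0 = 0
y_1 = S_1(0) = a_1 = -5
y_2 = S_1(2) = 2
t_q=9/4 is in segment 0 (τ=9/4); S_0(τ)=-6753/1280

y_0=0 y_1=-5 y_2=2
S(9/4) = -6753/1280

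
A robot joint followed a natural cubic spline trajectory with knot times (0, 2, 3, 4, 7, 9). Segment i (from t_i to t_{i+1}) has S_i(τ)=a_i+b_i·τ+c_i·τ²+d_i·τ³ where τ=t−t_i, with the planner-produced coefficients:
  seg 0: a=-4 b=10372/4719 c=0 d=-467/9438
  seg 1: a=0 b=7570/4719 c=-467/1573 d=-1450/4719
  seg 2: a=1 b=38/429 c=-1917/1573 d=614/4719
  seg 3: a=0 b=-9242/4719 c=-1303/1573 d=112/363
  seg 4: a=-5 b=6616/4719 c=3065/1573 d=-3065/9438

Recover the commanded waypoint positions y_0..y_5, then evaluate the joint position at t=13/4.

y_0 = S_0(0) = a_0 = -4
y_1 = S_1(0) = a_1 = 0
y_2 = S_2(0) = a_2 = 1
y_3 = S_3(0) = a_3 = 0
y_4 = S_4(0) = a_4 = -5
y_5 = S_4(2) = 3
t_q=13/4 is in segment 2 (τ=1/4); S_2(τ)=47719/50336

y_0=-4 y_1=0 y_2=1 y_3=0 y_4=-5 y_5=3
S(13/4) = 47719/50336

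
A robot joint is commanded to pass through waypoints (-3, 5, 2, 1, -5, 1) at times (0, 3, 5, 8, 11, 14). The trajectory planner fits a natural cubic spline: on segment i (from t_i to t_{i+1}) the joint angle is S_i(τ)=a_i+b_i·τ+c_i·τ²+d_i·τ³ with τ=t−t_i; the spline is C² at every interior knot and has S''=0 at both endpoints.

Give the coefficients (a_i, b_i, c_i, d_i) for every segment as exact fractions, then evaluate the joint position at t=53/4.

Δ: Δ0=8/3, Δ1=-3/2, Δ2=-1/3, Δ3=-2, Δ4=2
row 1: diag=10, rhs=-25; c'=1/5, d'=-5/2
row 2: denom=10−2·1/5=48/5; d'=(7−2·-5/2)/(48/5)=5/4
row 3: denom=12−3·5/16=177/16; d'=(-10−3·5/4)/(177/16)=-220/177
row 4: denom=12−3·16/59=660/59; d'=(24−3·-220/177)/(660/59)=409/165
back: M4=409/165
back: M3=-220/177−16/59·409/165=-316/165
back: M2=5/4−5/16·-316/165=61/33
back: M1=-5/2−1/5·61/33=-947/330
M: M0=0, M1=-947/330, M2=61/33, M3=-316/165, M4=409/165, M5=0
seg 0: a=-3, c=M0/2=0, d=(M1−M0)/(6·3)=-947/5940, b=Δ0−h0·(2M0+M1)/6=2707/660
seg 1: a=5, c=M1/2=-947/660, d=(M2−M1)/(6·2)=173/440, b=Δ1−h1·(2M1+M2)/6=-67/330
seg 2: a=2, c=M2/2=61/66, d=(M3−M2)/(6·3)=-23/110, b=Δ2−h2·(2M2+M3)/6=-202/165
seg 3: a=1, c=M3/2=-158/165, d=(M4−M3)/(6·3)=145/594, b=Δ3−h3·(2M3+M4)/6=-437/330
seg 4: a=-5, c=M4/2=409/330, d=(M5−M4)/(6·3)=-409/2970, b=Δ4−h4·(2M4+M5)/6=-79/165
t_q=53/4 → seg 4, τ=9/4; S=-5+-79/165·τ+409/330·τ²+-409/2970·τ³=-1931/1408

  seg 0: a=-3 b=2707/660 c=0 d=-947/5940
  seg 1: a=5 b=-67/330 c=-947/660 d=173/440
  seg 2: a=2 b=-202/165 c=61/66 d=-23/110
  seg 3: a=1 b=-437/330 c=-158/165 d=145/594
  seg 4: a=-5 b=-79/165 c=409/330 d=-409/2970
S(53/4) = -1931/1408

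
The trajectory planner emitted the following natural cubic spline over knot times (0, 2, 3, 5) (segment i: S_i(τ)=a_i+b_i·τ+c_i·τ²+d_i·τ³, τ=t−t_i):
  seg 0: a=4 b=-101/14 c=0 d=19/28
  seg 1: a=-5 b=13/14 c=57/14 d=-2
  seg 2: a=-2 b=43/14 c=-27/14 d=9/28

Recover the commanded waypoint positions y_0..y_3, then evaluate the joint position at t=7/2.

y_0 = S_0(0) = a_0 = 4
y_1 = S_1(0) = a_1 = -5
y_2 = S_2(0) = a_2 = -2
y_3 = S_2(2) = -1
t_q=7/2 is in segment 2 (τ=1/2); S_2(τ)=-29/32

y_0=4 y_1=-5 y_2=-2 y_3=-1
S(7/2) = -29/32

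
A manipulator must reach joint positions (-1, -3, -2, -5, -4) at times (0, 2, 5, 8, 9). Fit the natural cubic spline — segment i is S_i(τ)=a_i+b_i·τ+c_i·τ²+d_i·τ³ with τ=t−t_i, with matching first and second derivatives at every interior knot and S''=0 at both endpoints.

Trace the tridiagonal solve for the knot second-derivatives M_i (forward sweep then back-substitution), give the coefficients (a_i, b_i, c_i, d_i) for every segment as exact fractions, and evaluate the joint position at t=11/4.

Δ: Δ0=-1, Δ1=1/3, Δ2=-1, Δ3=1
row 1: diag=10, rhs=8; c'=3/10, d'=4/5
row 2: denom=12−3·3/10=111/10; d'=(-8−3·4/5)/(111/10)=-104/111
row 3: denom=8−3·10/37=266/37; d'=(12−3·-104/111)/(266/37)=274/133
back: M3=274/133
back: M2=-104/111−10/37·274/133=-596/399
back: M1=4/5−3/10·-596/399=166/133
M: M0=0, M1=166/133, M2=-596/399, M3=274/133, M4=0
seg 0: a=-1, c=M0/2=0, d=(M1−M0)/(6·2)=83/798, b=Δ0−h0·(2M0+M1)/6=-565/399
seg 1: a=-3, c=M1/2=83/133, d=(M2−M1)/(6·3)=-547/3591, b=Δ1−h1·(2M1+M2)/6=-67/399
seg 2: a=-2, c=M2/2=-298/399, d=(M3−M2)/(6·3)=709/3591, b=Δ2−h2·(2M2+M3)/6=-214/399
seg 3: a=-5, c=M3/2=137/133, d=(M4−M3)/(6·1)=-137/399, b=Δ3−h3·(2M3+M4)/6=125/399
t_q=11/4 → seg 1, τ=3/4; S=-3+-67/399·τ+83/133·τ²+-547/3591·τ³=-24167/8512

  seg 0: a=-1 b=-565/399 c=0 d=83/798
  seg 1: a=-3 b=-67/399 c=83/133 d=-547/3591
  seg 2: a=-2 b=-214/399 c=-298/399 d=709/3591
  seg 3: a=-5 b=125/399 c=137/133 d=-137/399
S(11/4) = -24167/8512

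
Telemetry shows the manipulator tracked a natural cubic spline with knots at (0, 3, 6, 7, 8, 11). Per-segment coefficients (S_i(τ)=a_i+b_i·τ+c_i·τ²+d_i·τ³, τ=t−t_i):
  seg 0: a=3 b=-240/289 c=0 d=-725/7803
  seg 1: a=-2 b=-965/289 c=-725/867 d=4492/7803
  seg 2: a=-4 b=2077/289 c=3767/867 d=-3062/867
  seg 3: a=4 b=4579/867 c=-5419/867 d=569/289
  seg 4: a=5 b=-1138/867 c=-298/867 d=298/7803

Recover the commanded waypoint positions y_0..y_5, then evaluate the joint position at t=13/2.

y_0 = S_0(0) = a_0 = 3
y_1 = S_1(0) = a_1 = -2
y_2 = S_2(0) = a_2 = -4
y_3 = S_3(0) = a_3 = 4
y_4 = S_4(0) = a_4 = 5
y_5 = S_4(3) = -1
t_q=13/2 is in segment 2 (τ=1/2); S_2(τ)=413/1734

y_0=3 y_1=-2 y_2=-4 y_3=4 y_4=5 y_5=-1
S(13/2) = 413/1734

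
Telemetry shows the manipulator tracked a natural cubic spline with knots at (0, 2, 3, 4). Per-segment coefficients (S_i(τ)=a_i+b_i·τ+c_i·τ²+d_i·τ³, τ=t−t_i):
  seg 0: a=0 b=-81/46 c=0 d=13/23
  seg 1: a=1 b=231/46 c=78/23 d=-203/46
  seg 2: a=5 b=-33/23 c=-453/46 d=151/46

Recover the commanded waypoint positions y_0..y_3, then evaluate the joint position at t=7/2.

y_0 = S_0(0) = a_0 = 0
y_1 = S_1(0) = a_1 = 1
y_2 = S_2(0) = a_2 = 5
y_3 = S_2(1) = -3
t_q=7/2 is in segment 2 (τ=1/2); S_2(τ)=821/368

y_0=0 y_1=1 y_2=5 y_3=-3
S(7/2) = 821/368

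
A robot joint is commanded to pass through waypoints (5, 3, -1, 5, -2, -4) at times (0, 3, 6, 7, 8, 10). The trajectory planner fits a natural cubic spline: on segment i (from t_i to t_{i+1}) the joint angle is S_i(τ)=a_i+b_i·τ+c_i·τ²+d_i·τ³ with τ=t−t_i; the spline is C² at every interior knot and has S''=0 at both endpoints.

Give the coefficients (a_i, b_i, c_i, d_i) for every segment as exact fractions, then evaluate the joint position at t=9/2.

  seg 0: a=5 b=448/643 c=0 d=-2630/17361
  seg 1: a=3 b=-2182/643 c=-2630/1929 d=11864/17361
  seg 2: a=-1 b=4422/643 c=3078/643 d=-3642/643
  seg 3: a=5 b=-348/643 c=-7848/643 d=3695/643
  seg 4: a=-2 b=-4959/643 c=3237/643 d=-1079/1286
S(9/2) = -3667/1286

Δ: Δ0=-2/3, Δ1=-4/3, Δ2=6, Δ3=-7, Δ4=-1
row 1: diag=12, rhs=-4; c'=1/4, d'=-1/3
row 2: denom=8−3·1/4=29/4; d'=(44−3·-1/3)/(29/4)=180/29
row 3: denom=4−1·4/29=112/29; d'=(-78−1·180/29)/(112/29)=-1221/56
row 4: denom=6−1·29/112=643/112; d'=(36−1·-1221/56)/(643/112)=6474/643
back: M4=6474/643
back: M3=-1221/56−29/112·6474/643=-15696/643
back: M2=180/29−4/29·-15696/643=6156/643
back: M1=-1/3−1/4·6156/643=-5260/1929
M: M0=0, M1=-5260/1929, M2=6156/643, M3=-15696/643, M4=6474/643, M5=0
seg 0: a=5, c=M0/2=0, d=(M1−M0)/(6·3)=-2630/17361, b=Δ0−h0·(2M0+M1)/6=448/643
seg 1: a=3, c=M1/2=-2630/1929, d=(M2−M1)/(6·3)=11864/17361, b=Δ1−h1·(2M1+M2)/6=-2182/643
seg 2: a=-1, c=M2/2=3078/643, d=(M3−M2)/(6·1)=-3642/643, b=Δ2−h2·(2M2+M3)/6=4422/643
seg 3: a=5, c=M3/2=-7848/643, d=(M4−M3)/(6·1)=3695/643, b=Δ3−h3·(2M3+M4)/6=-348/643
seg 4: a=-2, c=M4/2=3237/643, d=(M5−M4)/(6·2)=-1079/1286, b=Δ4−h4·(2M4+M5)/6=-4959/643
t_q=9/2 → seg 1, τ=3/2; S=3+-2182/643·τ+-2630/1929·τ²+11864/17361·τ³=-3667/1286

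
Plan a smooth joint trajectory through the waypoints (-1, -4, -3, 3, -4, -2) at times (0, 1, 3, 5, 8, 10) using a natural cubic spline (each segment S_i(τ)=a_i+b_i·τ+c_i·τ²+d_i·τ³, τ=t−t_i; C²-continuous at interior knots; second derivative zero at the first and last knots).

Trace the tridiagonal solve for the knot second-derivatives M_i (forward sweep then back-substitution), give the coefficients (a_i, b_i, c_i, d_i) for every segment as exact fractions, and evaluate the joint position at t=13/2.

  seg 0: a=-1 b=-38975/11292 c=0 d=5099/11292
  seg 1: a=-4 b=-11839/5646 c=5099/3764 d=-635/22584
  seg 2: a=-3 b=8425/2823 c=1116/941 d=-1663/2823
  seg 3: a=3 b=1861/2823 c=-2210/941 d=3814/8469
  seg 4: a=-4 b=-3593/2823 c=1604/941 d=-802/2823
S(13/2) = 845/3764

Δ: Δ0=-3, Δ1=1/2, Δ2=3, Δ3=-7/3, Δ4=1
row 1: diag=6, rhs=21; c'=1/3, d'=7/2
row 2: denom=8−2·1/3=22/3; d'=(15−2·7/2)/(22/3)=12/11
row 3: denom=10−2·3/11=104/11; d'=(-32−2·12/11)/(104/11)=-47/13
row 4: denom=10−3·33/104=941/104; d'=(20−3·-47/13)/(941/104)=3208/941
back: M4=3208/941
back: M3=-47/13−33/104·3208/941=-4420/941
back: M2=12/11−3/11·-4420/941=2232/941
back: M1=7/2−1/3·2232/941=5099/1882
M: M0=0, M1=5099/1882, M2=2232/941, M3=-4420/941, M4=3208/941, M5=0
seg 0: a=-1, c=M0/2=0, d=(M1−M0)/(6·1)=5099/11292, b=Δ0−h0·(2M0+M1)/6=-38975/11292
seg 1: a=-4, c=M1/2=5099/3764, d=(M2−M1)/(6·2)=-635/22584, b=Δ1−h1·(2M1+M2)/6=-11839/5646
seg 2: a=-3, c=M2/2=1116/941, d=(M3−M2)/(6·2)=-1663/2823, b=Δ2−h2·(2M2+M3)/6=8425/2823
seg 3: a=3, c=M3/2=-2210/941, d=(M4−M3)/(6·3)=3814/8469, b=Δ3−h3·(2M3+M4)/6=1861/2823
seg 4: a=-4, c=M4/2=1604/941, d=(M5−M4)/(6·2)=-802/2823, b=Δ4−h4·(2M4+M5)/6=-3593/2823
t_q=13/2 → seg 3, τ=3/2; S=3+1861/2823·τ+-2210/941·τ²+3814/8469·τ³=845/3764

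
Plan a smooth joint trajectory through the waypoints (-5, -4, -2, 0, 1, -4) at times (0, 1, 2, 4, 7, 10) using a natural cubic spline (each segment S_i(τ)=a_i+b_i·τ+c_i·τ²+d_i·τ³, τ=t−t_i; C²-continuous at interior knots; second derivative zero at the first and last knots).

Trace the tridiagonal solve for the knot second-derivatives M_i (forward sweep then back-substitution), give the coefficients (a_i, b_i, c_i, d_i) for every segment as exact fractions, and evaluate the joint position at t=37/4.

Δ: Δ0=1, Δ1=2, Δ2=1, Δ3=1/3, Δ4=-5/3
row 1: diag=4, rhs=6; c'=1/4, d'=3/2
row 2: denom=6−1·1/4=23/4; d'=(-6−1·3/2)/(23/4)=-30/23
row 3: denom=10−2·8/23=214/23; d'=(-4−2·-30/23)/(214/23)=-16/107
row 4: denom=12−3·69/214=2361/214; d'=(-12−3·-16/107)/(2361/214)=-824/787
back: M4=-824/787
back: M3=-16/107−69/214·-824/787=148/787
back: M2=-30/23−8/23·148/787=-1078/787
back: M1=3/2−1/4·-1078/787=1450/787
M: M0=0, M1=1450/787, M2=-1078/787, M3=148/787, M4=-824/787, M5=0
seg 0: a=-5, c=M0/2=0, d=(M1−M0)/(6·1)=725/2361, b=Δ0−h0·(2M0+M1)/6=1636/2361
seg 1: a=-4, c=M1/2=725/787, d=(M2−M1)/(6·1)=-1264/2361, b=Δ1−h1·(2M1+M2)/6=3811/2361
seg 2: a=-2, c=M2/2=-539/787, d=(M3−M2)/(6·2)=613/4722, b=Δ2−h2·(2M2+M3)/6=4369/2361
seg 3: a=0, c=M3/2=74/787, d=(M4−M3)/(6·3)=-54/787, b=Δ3−h3·(2M3+M4)/6=1579/2361
seg 4: a=1, c=M4/2=-412/787, d=(M5−M4)/(6·3)=412/7083, b=Δ4−h4·(2M4+M5)/6=-1463/2361
t_q=37/4 → seg 4, τ=9/4; S=1+-1463/2361·τ+-412/787·τ²+412/7083·τ³=-29993/12592

  seg 0: a=-5 b=1636/2361 c=0 d=725/2361
  seg 1: a=-4 b=3811/2361 c=725/787 d=-1264/2361
  seg 2: a=-2 b=4369/2361 c=-539/787 d=613/4722
  seg 3: a=0 b=1579/2361 c=74/787 d=-54/787
  seg 4: a=1 b=-1463/2361 c=-412/787 d=412/7083
S(37/4) = -29993/12592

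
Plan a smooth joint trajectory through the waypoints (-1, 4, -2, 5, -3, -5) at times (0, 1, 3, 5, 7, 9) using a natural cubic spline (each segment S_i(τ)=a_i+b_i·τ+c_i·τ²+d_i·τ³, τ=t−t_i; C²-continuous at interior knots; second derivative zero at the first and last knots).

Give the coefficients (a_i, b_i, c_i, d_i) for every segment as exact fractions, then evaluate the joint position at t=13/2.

Δ: Δ0=5, Δ1=-3, Δ2=7/2, Δ3=-4, Δ4=-1
row 1: diag=6, rhs=-48; c'=1/3, d'=-8
row 2: denom=8−2·1/3=22/3; d'=(39−2·-8)/(22/3)=15/2
row 3: denom=8−2·3/11=82/11; d'=(-45−2·15/2)/(82/11)=-330/41
row 4: denom=8−2·11/41=306/41; d'=(18−2·-330/41)/(306/41)=233/51
back: M4=233/51
back: M3=-330/41−11/41·233/51=-473/51
back: M2=15/2−3/11·-473/51=341/34
back: M1=-8−1/3·341/34=-1157/102
M: M0=0, M1=-1157/102, M2=341/34, M3=-473/51, M4=233/51, M5=0
seg 0: a=-1, c=M0/2=0, d=(M1−M0)/(6·1)=-1157/612, b=Δ0−h0·(2M0+M1)/6=4217/612
seg 1: a=4, c=M1/2=-1157/204, d=(M2−M1)/(6·2)=545/306, b=Δ1−h1·(2M1+M2)/6=373/306
seg 2: a=-2, c=M2/2=341/68, d=(M3−M2)/(6·2)=-1969/1224, b=Δ2−h2·(2M2+M3)/6=-29/306
seg 3: a=5, c=M3/2=-473/102, d=(M4−M3)/(6·2)=353/306, b=Δ3−h3·(2M3+M4)/6=101/153
seg 4: a=-3, c=M4/2=233/102, d=(M5−M4)/(6·2)=-233/612, b=Δ4−h4·(2M4+M5)/6=-619/153
t_q=13/2 → seg 3, τ=3/2; S=5+101/153·τ+-473/102·τ²+353/306·τ³=-449/816

  seg 0: a=-1 b=4217/612 c=0 d=-1157/612
  seg 1: a=4 b=373/306 c=-1157/204 d=545/306
  seg 2: a=-2 b=-29/306 c=341/68 d=-1969/1224
  seg 3: a=5 b=101/153 c=-473/102 d=353/306
  seg 4: a=-3 b=-619/153 c=233/102 d=-233/612
S(13/2) = -449/816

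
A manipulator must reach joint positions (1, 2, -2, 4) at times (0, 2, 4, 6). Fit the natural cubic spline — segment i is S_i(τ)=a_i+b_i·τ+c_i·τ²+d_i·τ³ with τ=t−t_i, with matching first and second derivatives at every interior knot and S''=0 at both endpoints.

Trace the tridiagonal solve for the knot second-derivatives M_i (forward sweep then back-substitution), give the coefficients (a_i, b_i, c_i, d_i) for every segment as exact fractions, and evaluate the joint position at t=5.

  seg 0: a=1 b=3/2 c=0 d=-1/4
  seg 1: a=2 b=-3/2 c=-3/2 d=5/8
  seg 2: a=-2 b=0 c=9/4 d=-3/8
S(5) = -1/8

Δ: Δ0=1/2, Δ1=-2, Δ2=3
row 1: diag=8, rhs=-15; c'=1/4, d'=-15/8
row 2: denom=8−2·1/4=15/2; d'=(30−2·-15/8)/(15/2)=9/2
back: M2=9/2
back: M1=-15/8−1/4·9/2=-3
M: M0=0, M1=-3, M2=9/2, M3=0
seg 0: a=1, c=M0/2=0, d=(M1−M0)/(6·2)=-1/4, b=Δ0−h0·(2M0+M1)/6=3/2
seg 1: a=2, c=M1/2=-3/2, d=(M2−M1)/(6·2)=5/8, b=Δ1−h1·(2M1+M2)/6=-3/2
seg 2: a=-2, c=M2/2=9/4, d=(M3−M2)/(6·2)=-3/8, b=Δ2−h2·(2M2+M3)/6=0
t_q=5 → seg 2, τ=1; S=-2+0·τ+9/4·τ²+-3/8·τ³=-1/8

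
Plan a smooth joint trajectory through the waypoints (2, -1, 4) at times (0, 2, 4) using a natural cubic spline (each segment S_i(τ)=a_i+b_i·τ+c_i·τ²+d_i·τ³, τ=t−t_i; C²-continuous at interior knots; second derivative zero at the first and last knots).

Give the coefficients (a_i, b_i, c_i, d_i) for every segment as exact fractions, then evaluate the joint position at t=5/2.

Δ: Δ0=-3/2, Δ1=5/2
row 1: diag=8, rhs=24; c'=1/4, d'=3
back: M1=3
M: M0=0, M1=3, M2=0
seg 0: a=2, c=M0/2=0, d=(M1−M0)/(6·2)=1/4, b=Δ0−h0·(2M0+M1)/6=-5/2
seg 1: a=-1, c=M1/2=3/2, d=(M2−M1)/(6·2)=-1/4, b=Δ1−h1·(2M1+M2)/6=1/2
t_q=5/2 → seg 1, τ=1/2; S=-1+1/2·τ+3/2·τ²+-1/4·τ³=-13/32

  seg 0: a=2 b=-5/2 c=0 d=1/4
  seg 1: a=-1 b=1/2 c=3/2 d=-1/4
S(5/2) = -13/32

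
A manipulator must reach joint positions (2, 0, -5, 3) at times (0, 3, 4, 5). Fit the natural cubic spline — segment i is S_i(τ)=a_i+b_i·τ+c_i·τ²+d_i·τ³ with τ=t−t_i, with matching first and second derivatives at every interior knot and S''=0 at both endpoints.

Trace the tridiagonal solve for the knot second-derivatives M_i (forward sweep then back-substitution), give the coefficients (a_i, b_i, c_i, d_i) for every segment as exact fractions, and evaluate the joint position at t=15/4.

  seg 0: a=2 b=211/93 c=0 d=-91/279
  seg 1: a=0 b=-608/93 c=-91/31 d=416/93
  seg 2: a=-5 b=94/93 c=325/31 d=-325/93
S(15/4) = -2315/496

Δ: Δ0=-2/3, Δ1=-5, Δ2=8
row 1: diag=8, rhs=-26; c'=1/8, d'=-13/4
row 2: denom=4−1·1/8=31/8; d'=(78−1·-13/4)/(31/8)=650/31
back: M2=650/31
back: M1=-13/4−1/8·650/31=-182/31
M: M0=0, M1=-182/31, M2=650/31, M3=0
seg 0: a=2, c=M0/2=0, d=(M1−M0)/(6·3)=-91/279, b=Δ0−h0·(2M0+M1)/6=211/93
seg 1: a=0, c=M1/2=-91/31, d=(M2−M1)/(6·1)=416/93, b=Δ1−h1·(2M1+M2)/6=-608/93
seg 2: a=-5, c=M2/2=325/31, d=(M3−M2)/(6·1)=-325/93, b=Δ2−h2·(2M2+M3)/6=94/93
t_q=15/4 → seg 1, τ=3/4; S=0+-608/93·τ+-91/31·τ²+416/93·τ³=-2315/496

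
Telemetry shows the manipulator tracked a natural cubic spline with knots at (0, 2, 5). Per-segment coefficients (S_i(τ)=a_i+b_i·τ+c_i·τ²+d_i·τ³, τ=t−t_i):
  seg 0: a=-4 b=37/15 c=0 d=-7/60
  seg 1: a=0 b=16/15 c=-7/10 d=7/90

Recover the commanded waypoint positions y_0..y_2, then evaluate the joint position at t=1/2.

y_0=-4 y_1=0 y_2=-1
S(1/2) = -89/32

y_0 = S_0(0) = a_0 = -4
y_1 = S_1(0) = a_1 = 0
y_2 = S_1(3) = -1
t_q=1/2 is in segment 0 (τ=1/2); S_0(τ)=-89/32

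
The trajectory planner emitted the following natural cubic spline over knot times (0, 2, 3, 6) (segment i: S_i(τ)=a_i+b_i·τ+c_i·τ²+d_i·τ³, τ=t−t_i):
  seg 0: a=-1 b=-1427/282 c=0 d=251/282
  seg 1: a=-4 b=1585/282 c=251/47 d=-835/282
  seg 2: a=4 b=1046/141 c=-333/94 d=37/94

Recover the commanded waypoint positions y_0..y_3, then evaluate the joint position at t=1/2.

y_0=-1 y_1=-4 y_2=4 y_3=5
S(1/2) = -2571/752

y_0 = S_0(0) = a_0 = -1
y_1 = S_1(0) = a_1 = -4
y_2 = S_2(0) = a_2 = 4
y_3 = S_2(3) = 5
t_q=1/2 is in segment 0 (τ=1/2); S_0(τ)=-2571/752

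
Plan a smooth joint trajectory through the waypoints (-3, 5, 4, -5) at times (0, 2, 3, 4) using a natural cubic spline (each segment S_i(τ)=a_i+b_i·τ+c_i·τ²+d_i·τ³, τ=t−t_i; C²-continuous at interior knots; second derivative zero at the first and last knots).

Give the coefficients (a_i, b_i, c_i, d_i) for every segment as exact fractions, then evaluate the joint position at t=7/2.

Δ: Δ0=4, Δ1=-1, Δ2=-9
row 1: diag=6, rhs=-30; c'=1/6, d'=-5
row 2: denom=4−1·1/6=23/6; d'=(-48−1·-5)/(23/6)=-258/23
back: M2=-258/23
back: M1=-5−1/6·-258/23=-72/23
M: M0=0, M1=-72/23, M2=-258/23, M3=0
seg 0: a=-3, c=M0/2=0, d=(M1−M0)/(6·2)=-6/23, b=Δ0−h0·(2M0+M1)/6=116/23
seg 1: a=5, c=M1/2=-36/23, d=(M2−M1)/(6·1)=-31/23, b=Δ1−h1·(2M1+M2)/6=44/23
seg 2: a=4, c=M2/2=-129/23, d=(M3−M2)/(6·1)=43/23, b=Δ2−h2·(2M2+M3)/6=-121/23
t_q=7/2 → seg 2, τ=1/2; S=4+-121/23·τ+-129/23·τ²+43/23·τ³=37/184

  seg 0: a=-3 b=116/23 c=0 d=-6/23
  seg 1: a=5 b=44/23 c=-36/23 d=-31/23
  seg 2: a=4 b=-121/23 c=-129/23 d=43/23
S(7/2) = 37/184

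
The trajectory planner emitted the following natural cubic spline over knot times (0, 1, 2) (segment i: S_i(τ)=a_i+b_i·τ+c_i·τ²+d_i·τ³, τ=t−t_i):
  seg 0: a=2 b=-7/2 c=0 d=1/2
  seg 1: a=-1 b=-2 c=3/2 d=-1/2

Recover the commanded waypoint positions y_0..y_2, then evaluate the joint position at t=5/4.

y_0 = S_0(0) = a_0 = 2
y_1 = S_1(0) = a_1 = -1
y_2 = S_1(1) = -2
t_q=5/4 is in segment 1 (τ=1/4); S_1(τ)=-181/128

y_0=2 y_1=-1 y_2=-2
S(5/4) = -181/128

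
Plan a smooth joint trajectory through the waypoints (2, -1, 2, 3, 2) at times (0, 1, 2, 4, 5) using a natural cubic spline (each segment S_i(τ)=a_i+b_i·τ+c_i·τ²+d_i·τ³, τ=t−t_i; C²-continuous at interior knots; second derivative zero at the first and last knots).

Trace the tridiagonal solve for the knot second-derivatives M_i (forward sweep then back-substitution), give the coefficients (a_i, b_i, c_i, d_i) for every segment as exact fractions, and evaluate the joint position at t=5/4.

Δ: Δ0=-3, Δ1=3, Δ2=1/2, Δ3=-1
row 1: diag=4, rhs=36; c'=1/4, d'=9
row 2: denom=6−1·1/4=23/4; d'=(-15−1·9)/(23/4)=-96/23
row 3: denom=6−2·8/23=122/23; d'=(-9−2·-96/23)/(122/23)=-15/122
back: M3=-15/122
back: M2=-96/23−8/23·-15/122=-252/61
back: M1=9−1/4·-252/61=612/61
M: M0=0, M1=612/61, M2=-252/61, M3=-15/122, M4=0
seg 0: a=2, c=M0/2=0, d=(M1−M0)/(6·1)=102/61, b=Δ0−h0·(2M0+M1)/6=-285/61
seg 1: a=-1, c=M1/2=306/61, d=(M2−M1)/(6·1)=-144/61, b=Δ1−h1·(2M1+M2)/6=21/61
seg 2: a=2, c=M2/2=-126/61, d=(M3−M2)/(6·2)=163/488, b=Δ2−h2·(2M2+M3)/6=201/61
seg 3: a=3, c=M3/2=-15/244, d=(M4−M3)/(6·1)=5/244, b=Δ3−h3·(2M3+M4)/6=-117/122
t_q=5/4 → seg 1, τ=1/4; S=-1+21/61·τ+306/61·τ²+-144/61·τ³=-311/488

  seg 0: a=2 b=-285/61 c=0 d=102/61
  seg 1: a=-1 b=21/61 c=306/61 d=-144/61
  seg 2: a=2 b=201/61 c=-126/61 d=163/488
  seg 3: a=3 b=-117/122 c=-15/244 d=5/244
S(5/4) = -311/488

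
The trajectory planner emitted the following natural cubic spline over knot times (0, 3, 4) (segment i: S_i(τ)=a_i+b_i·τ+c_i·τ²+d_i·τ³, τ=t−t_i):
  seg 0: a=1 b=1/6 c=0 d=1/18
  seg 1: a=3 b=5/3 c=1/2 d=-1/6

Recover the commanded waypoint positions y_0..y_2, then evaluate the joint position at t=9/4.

y_0=1 y_1=3 y_2=5
S(9/4) = 257/128

y_0 = S_0(0) = a_0 = 1
y_1 = S_1(0) = a_1 = 3
y_2 = S_1(1) = 5
t_q=9/4 is in segment 0 (τ=9/4); S_0(τ)=257/128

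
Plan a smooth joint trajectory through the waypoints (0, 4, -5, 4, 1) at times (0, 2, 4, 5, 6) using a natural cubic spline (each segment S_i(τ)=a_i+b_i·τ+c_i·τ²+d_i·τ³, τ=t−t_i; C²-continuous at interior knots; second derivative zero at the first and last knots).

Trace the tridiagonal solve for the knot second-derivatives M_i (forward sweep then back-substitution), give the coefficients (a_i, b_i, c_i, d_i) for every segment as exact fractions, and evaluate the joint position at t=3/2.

  seg 0: a=0 b=899/168 c=0 d=-563/672
  seg 1: a=4 b=-395/84 c=-563/112 d=1723/672
  seg 2: a=-5 b=143/24 c=145/14 d=-1229/168
  seg 3: a=4 b=397/84 c=-649/56 d=649/168
S(3/2) = 1331/256

Δ: Δ0=2, Δ1=-9/2, Δ2=9, Δ3=-3
row 1: diag=8, rhs=-39; c'=1/4, d'=-39/8
row 2: denom=6−2·1/4=11/2; d'=(81−2·-39/8)/(11/2)=33/2
row 3: denom=4−1·2/11=42/11; d'=(-72−1·33/2)/(42/11)=-649/28
back: M3=-649/28
back: M2=33/2−2/11·-649/28=145/7
back: M1=-39/8−1/4·145/7=-563/56
M: M0=0, M1=-563/56, M2=145/7, M3=-649/28, M4=0
seg 0: a=0, c=M0/2=0, d=(M1−M0)/(6·2)=-563/672, b=Δ0−h0·(2M0+M1)/6=899/168
seg 1: a=4, c=M1/2=-563/112, d=(M2−M1)/(6·2)=1723/672, b=Δ1−h1·(2M1+M2)/6=-395/84
seg 2: a=-5, c=M2/2=145/14, d=(M3−M2)/(6·1)=-1229/168, b=Δ2−h2·(2M2+M3)/6=143/24
seg 3: a=4, c=M3/2=-649/56, d=(M4−M3)/(6·1)=649/168, b=Δ3−h3·(2M3+M4)/6=397/84
t_q=3/2 → seg 0, τ=3/2; S=0+899/168·τ+0·τ²+-563/672·τ³=1331/256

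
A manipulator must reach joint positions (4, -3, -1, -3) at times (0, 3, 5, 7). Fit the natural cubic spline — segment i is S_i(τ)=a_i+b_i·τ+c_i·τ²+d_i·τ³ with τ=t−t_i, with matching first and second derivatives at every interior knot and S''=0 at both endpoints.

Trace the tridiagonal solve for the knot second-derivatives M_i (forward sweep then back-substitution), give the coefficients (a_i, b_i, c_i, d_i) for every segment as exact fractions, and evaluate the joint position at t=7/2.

  seg 0: a=4 b=-202/57 c=0 d=23/171
  seg 1: a=-3 b=5/57 c=23/19 d=-43/114
  seg 2: a=-1 b=23/57 c=-20/19 d=10/57
S(7/2) = -821/304

Δ: Δ0=-7/3, Δ1=1, Δ2=-1
row 1: diag=10, rhs=20; c'=1/5, d'=2
row 2: denom=8−2·1/5=38/5; d'=(-12−2·2)/(38/5)=-40/19
back: M2=-40/19
back: M1=2−1/5·-40/19=46/19
M: M0=0, M1=46/19, M2=-40/19, M3=0
seg 0: a=4, c=M0/2=0, d=(M1−M0)/(6·3)=23/171, b=Δ0−h0·(2M0+M1)/6=-202/57
seg 1: a=-3, c=M1/2=23/19, d=(M2−M1)/(6·2)=-43/114, b=Δ1−h1·(2M1+M2)/6=5/57
seg 2: a=-1, c=M2/2=-20/19, d=(M3−M2)/(6·2)=10/57, b=Δ2−h2·(2M2+M3)/6=23/57
t_q=7/2 → seg 1, τ=1/2; S=-3+5/57·τ+23/19·τ²+-43/114·τ³=-821/304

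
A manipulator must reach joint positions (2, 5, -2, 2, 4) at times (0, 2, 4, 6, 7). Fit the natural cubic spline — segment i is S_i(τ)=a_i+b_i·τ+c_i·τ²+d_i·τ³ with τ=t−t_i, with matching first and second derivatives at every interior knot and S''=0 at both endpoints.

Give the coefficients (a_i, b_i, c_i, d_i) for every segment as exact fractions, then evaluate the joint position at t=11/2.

  seg 0: a=2 b=133/41 c=0 d=-143/328
  seg 1: a=5 b=-163/82 c=-429/164 d=305/328
  seg 2: a=-2 b=-53/41 c=243/82 d=-27/41
  seg 3: a=2 b=109/41 c=-81/82 d=27/82
S(11/2) = 83/164

Δ: Δ0=3/2, Δ1=-7/2, Δ2=2, Δ3=2
row 1: diag=8, rhs=-30; c'=1/4, d'=-15/4
row 2: denom=8−2·1/4=15/2; d'=(33−2·-15/4)/(15/2)=27/5
row 3: denom=6−2·4/15=82/15; d'=(0−2·27/5)/(82/15)=-81/41
back: M3=-81/41
back: M2=27/5−4/15·-81/41=243/41
back: M1=-15/4−1/4·243/41=-429/82
M: M0=0, M1=-429/82, M2=243/41, M3=-81/41, M4=0
seg 0: a=2, c=M0/2=0, d=(M1−M0)/(6·2)=-143/328, b=Δ0−h0·(2M0+M1)/6=133/41
seg 1: a=5, c=M1/2=-429/164, d=(M2−M1)/(6·2)=305/328, b=Δ1−h1·(2M1+M2)/6=-163/82
seg 2: a=-2, c=M2/2=243/82, d=(M3−M2)/(6·2)=-27/41, b=Δ2−h2·(2M2+M3)/6=-53/41
seg 3: a=2, c=M3/2=-81/82, d=(M4−M3)/(6·1)=27/82, b=Δ3−h3·(2M3+M4)/6=109/41
t_q=11/2 → seg 2, τ=3/2; S=-2+-53/41·τ+243/82·τ²+-27/41·τ³=83/164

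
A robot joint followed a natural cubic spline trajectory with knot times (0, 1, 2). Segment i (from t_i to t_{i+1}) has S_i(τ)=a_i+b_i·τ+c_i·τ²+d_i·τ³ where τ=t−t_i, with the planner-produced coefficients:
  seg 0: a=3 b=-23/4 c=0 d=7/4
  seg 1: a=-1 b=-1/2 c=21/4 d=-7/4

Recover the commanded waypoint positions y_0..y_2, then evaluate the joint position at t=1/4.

y_0=3 y_1=-1 y_2=2
S(1/4) = 407/256

y_0 = S_0(0) = a_0 = 3
y_1 = S_1(0) = a_1 = -1
y_2 = S_1(1) = 2
t_q=1/4 is in segment 0 (τ=1/4); S_0(τ)=407/256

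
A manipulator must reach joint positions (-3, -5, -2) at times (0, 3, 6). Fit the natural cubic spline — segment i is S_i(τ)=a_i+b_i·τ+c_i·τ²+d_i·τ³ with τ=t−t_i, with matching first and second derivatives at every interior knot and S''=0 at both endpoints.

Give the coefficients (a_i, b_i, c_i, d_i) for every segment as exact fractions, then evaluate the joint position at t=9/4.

  seg 0: a=-3 b=-13/12 c=0 d=5/108
  seg 1: a=-5 b=1/6 c=5/12 d=-5/108
S(9/4) = -1257/256

Δ: Δ0=-2/3, Δ1=1
row 1: diag=12, rhs=10; c'=1/4, d'=5/6
back: M1=5/6
M: M0=0, M1=5/6, M2=0
seg 0: a=-3, c=M0/2=0, d=(M1−M0)/(6·3)=5/108, b=Δ0−h0·(2M0+M1)/6=-13/12
seg 1: a=-5, c=M1/2=5/12, d=(M2−M1)/(6·3)=-5/108, b=Δ1−h1·(2M1+M2)/6=1/6
t_q=9/4 → seg 0, τ=9/4; S=-3+-13/12·τ+0·τ²+5/108·τ³=-1257/256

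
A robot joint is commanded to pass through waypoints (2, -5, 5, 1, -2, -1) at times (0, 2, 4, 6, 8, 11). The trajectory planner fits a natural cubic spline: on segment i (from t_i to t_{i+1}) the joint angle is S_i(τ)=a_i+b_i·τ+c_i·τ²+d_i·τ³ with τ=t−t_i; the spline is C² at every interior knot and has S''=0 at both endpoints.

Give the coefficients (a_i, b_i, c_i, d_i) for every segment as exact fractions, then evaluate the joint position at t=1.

  seg 0: a=2 b=-4994/795 c=0 d=4423/6360
  seg 1: a=-5 b=3281/1590 c=4423/1060 d=-215/159
  seg 2: a=5 b=4019/1590 c=-4177/1060 d=1333/1590
  seg 3: a=1 b=-5047/1590 c=231/212 d=-803/6360
  seg 4: a=-2 b=-263/795 c=88/265 d=-88/2385
S(1) = -7603/2120

Δ: Δ0=-7/2, Δ1=5, Δ2=-2, Δ3=-3/2, Δ4=1/3
row 1: diag=8, rhs=51; c'=1/4, d'=51/8
row 2: denom=8−2·1/4=15/2; d'=(-42−2·51/8)/(15/2)=-73/10
row 3: denom=8−2·4/15=112/15; d'=(3−2·-73/10)/(112/15)=33/14
row 4: denom=10−2·15/56=265/28; d'=(11−2·33/14)/(265/28)=176/265
back: M4=176/265
back: M3=33/14−15/56·176/265=231/106
back: M2=-73/10−4/15·231/106=-4177/530
back: M1=51/8−1/4·-4177/530=4423/530
M: M0=0, M1=4423/530, M2=-4177/530, M3=231/106, M4=176/265, M5=0
seg 0: a=2, c=M0/2=0, d=(M1−M0)/(6·2)=4423/6360, b=Δ0−h0·(2M0+M1)/6=-4994/795
seg 1: a=-5, c=M1/2=4423/1060, d=(M2−M1)/(6·2)=-215/159, b=Δ1−h1·(2M1+M2)/6=3281/1590
seg 2: a=5, c=M2/2=-4177/1060, d=(M3−M2)/(6·2)=1333/1590, b=Δ2−h2·(2M2+M3)/6=4019/1590
seg 3: a=1, c=M3/2=231/212, d=(M4−M3)/(6·2)=-803/6360, b=Δ3−h3·(2M3+M4)/6=-5047/1590
seg 4: a=-2, c=M4/2=88/265, d=(M5−M4)/(6·3)=-88/2385, b=Δ4−h4·(2M4+M5)/6=-263/795
t_q=1 → seg 0, τ=1; S=2+-4994/795·τ+0·τ²+4423/6360·τ³=-7603/2120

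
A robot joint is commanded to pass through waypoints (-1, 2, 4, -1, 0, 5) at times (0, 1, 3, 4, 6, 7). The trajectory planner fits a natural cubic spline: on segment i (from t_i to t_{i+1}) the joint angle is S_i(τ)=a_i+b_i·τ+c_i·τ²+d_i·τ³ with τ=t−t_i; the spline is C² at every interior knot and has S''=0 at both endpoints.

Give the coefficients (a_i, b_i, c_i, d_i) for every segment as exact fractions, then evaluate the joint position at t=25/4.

  seg 0: a=-1 b=726/247 c=0 d=15/247
  seg 1: a=2 b=771/247 c=45/247 d=-307/494
  seg 2: a=4 b=-891/247 c=-876/247 d=28/13
  seg 3: a=-1 b=-1047/247 c=720/247 d=-539/1976
  seg 4: a=0 b=2049/494 c=1263/988 d=-421/988
S(25/4) = 70199/63232

Δ: Δ0=3, Δ1=1, Δ2=-5, Δ3=1/2, Δ4=5
row 1: diag=6, rhs=-12; c'=1/3, d'=-2
row 2: denom=6−2·1/3=16/3; d'=(-36−2·-2)/(16/3)=-6
row 3: denom=6−1·3/16=93/16; d'=(33−1·-6)/(93/16)=208/31
row 4: denom=6−2·32/93=494/93; d'=(27−2·208/31)/(494/93)=1263/494
back: M4=1263/494
back: M3=208/31−32/93·1263/494=1440/247
back: M2=-6−3/16·1440/247=-1752/247
back: M1=-2−1/3·-1752/247=90/247
M: M0=0, M1=90/247, M2=-1752/247, M3=1440/247, M4=1263/494, M5=0
seg 0: a=-1, c=M0/2=0, d=(M1−M0)/(6·1)=15/247, b=Δ0−h0·(2M0+M1)/6=726/247
seg 1: a=2, c=M1/2=45/247, d=(M2−M1)/(6·2)=-307/494, b=Δ1−h1·(2M1+M2)/6=771/247
seg 2: a=4, c=M2/2=-876/247, d=(M3−M2)/(6·1)=28/13, b=Δ2−h2·(2M2+M3)/6=-891/247
seg 3: a=-1, c=M3/2=720/247, d=(M4−M3)/(6·2)=-539/1976, b=Δ3−h3·(2M3+M4)/6=-1047/247
seg 4: a=0, c=M4/2=1263/988, d=(M5−M4)/(6·1)=-421/988, b=Δ4−h4·(2M4+M5)/6=2049/494
t_q=25/4 → seg 4, τ=1/4; S=0+2049/494·τ+1263/988·τ²+-421/988·τ³=70199/63232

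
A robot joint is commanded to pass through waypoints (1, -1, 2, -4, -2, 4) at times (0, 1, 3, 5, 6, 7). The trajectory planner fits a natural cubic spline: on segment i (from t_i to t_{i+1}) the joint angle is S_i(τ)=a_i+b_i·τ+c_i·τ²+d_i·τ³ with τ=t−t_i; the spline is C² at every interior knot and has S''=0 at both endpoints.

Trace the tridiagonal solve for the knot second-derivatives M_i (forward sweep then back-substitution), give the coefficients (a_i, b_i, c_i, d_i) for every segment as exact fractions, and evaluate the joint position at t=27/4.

Δ: Δ0=-2, Δ1=3/2, Δ2=-3, Δ3=2, Δ4=6
row 1: diag=6, rhs=21; c'=1/3, d'=7/2
row 2: denom=8−2·1/3=22/3; d'=(-27−2·7/2)/(22/3)=-51/11
row 3: denom=6−2·3/11=60/11; d'=(30−2·-51/11)/(60/11)=36/5
row 4: denom=4−1·11/60=229/60; d'=(24−1·36/5)/(229/60)=1008/229
back: M4=1008/229
back: M3=36/5−11/60·1008/229=1464/229
back: M2=-51/11−3/11·1464/229=-1461/229
back: M1=7/2−1/3·-1461/229=2577/458
M: M0=0, M1=2577/458, M2=-1461/229, M3=1464/229, M4=1008/229, M5=0
seg 0: a=1, c=M0/2=0, d=(M1−M0)/(6·1)=859/916, b=Δ0−h0·(2M0+M1)/6=-2691/916
seg 1: a=-1, c=M1/2=2577/916, d=(M2−M1)/(6·2)=-1833/1832, b=Δ1−h1·(2M1+M2)/6=-57/458
seg 2: a=2, c=M2/2=-1461/458, d=(M3−M2)/(6·2)=975/916, b=Δ2−h2·(2M2+M3)/6=-201/229
seg 3: a=-4, c=M3/2=732/229, d=(M4−M3)/(6·1)=-76/229, b=Δ3−h3·(2M3+M4)/6=-198/229
seg 4: a=-2, c=M4/2=504/229, d=(M5−M4)/(6·1)=-168/229, b=Δ4−h4·(2M4+M5)/6=1038/229
t_q=27/4 → seg 4, τ=3/4; S=-2+1038/229·τ+504/229·τ²+-168/229·τ³=4265/1832

  seg 0: a=1 b=-2691/916 c=0 d=859/916
  seg 1: a=-1 b=-57/458 c=2577/916 d=-1833/1832
  seg 2: a=2 b=-201/229 c=-1461/458 d=975/916
  seg 3: a=-4 b=-198/229 c=732/229 d=-76/229
  seg 4: a=-2 b=1038/229 c=504/229 d=-168/229
S(27/4) = 4265/1832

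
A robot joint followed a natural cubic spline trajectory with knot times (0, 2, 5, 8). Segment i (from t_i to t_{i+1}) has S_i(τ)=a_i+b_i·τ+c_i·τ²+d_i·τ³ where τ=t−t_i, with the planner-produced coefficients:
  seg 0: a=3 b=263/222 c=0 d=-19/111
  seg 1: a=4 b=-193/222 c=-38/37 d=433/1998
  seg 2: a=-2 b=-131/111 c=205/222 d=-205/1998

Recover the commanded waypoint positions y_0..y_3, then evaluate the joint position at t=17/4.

y_0=3 y_1=4 y_2=-2 y_3=0
S(17/4) = -3253/4736

y_0 = S_0(0) = a_0 = 3
y_1 = S_1(0) = a_1 = 4
y_2 = S_2(0) = a_2 = -2
y_3 = S_2(3) = 0
t_q=17/4 is in segment 1 (τ=9/4); S_1(τ)=-3253/4736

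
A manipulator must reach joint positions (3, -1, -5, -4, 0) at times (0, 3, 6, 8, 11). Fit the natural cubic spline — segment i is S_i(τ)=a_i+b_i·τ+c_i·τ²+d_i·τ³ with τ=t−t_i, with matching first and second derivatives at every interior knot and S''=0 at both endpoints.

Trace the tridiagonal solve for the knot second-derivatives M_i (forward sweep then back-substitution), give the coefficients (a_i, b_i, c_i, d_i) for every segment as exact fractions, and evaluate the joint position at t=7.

Δ: Δ0=-4/3, Δ1=-4/3, Δ2=1/2, Δ3=4/3
row 1: diag=12, rhs=0; c'=1/4, d'=0
row 2: denom=10−3·1/4=37/4; d'=(11−3·0)/(37/4)=44/37
row 3: denom=10−2·8/37=354/37; d'=(5−2·44/37)/(354/37)=97/354
back: M3=97/354
back: M2=44/37−8/37·97/354=200/177
back: M1=0−1/4·200/177=-50/177
M: M0=0, M1=-50/177, M2=200/177, M3=97/354, M4=0
seg 0: a=3, c=M0/2=0, d=(M1−M0)/(6·3)=-25/1593, b=Δ0−h0·(2M0+M1)/6=-211/177
seg 1: a=-1, c=M1/2=-25/177, d=(M2−M1)/(6·3)=125/1593, b=Δ1−h1·(2M1+M2)/6=-286/177
seg 2: a=-5, c=M2/2=100/177, d=(M3−M2)/(6·2)=-101/1416, b=Δ2−h2·(2M2+M3)/6=-61/177
seg 3: a=-4, c=M3/2=97/708, d=(M4−M3)/(6·3)=-97/6372, b=Δ3−h3·(2M3+M4)/6=125/118
t_q=7 → seg 2, τ=1; S=-5+-61/177·τ+100/177·τ²+-101/1416·τ³=-6869/1416

  seg 0: a=3 b=-211/177 c=0 d=-25/1593
  seg 1: a=-1 b=-286/177 c=-25/177 d=125/1593
  seg 2: a=-5 b=-61/177 c=100/177 d=-101/1416
  seg 3: a=-4 b=125/118 c=97/708 d=-97/6372
S(7) = -6869/1416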